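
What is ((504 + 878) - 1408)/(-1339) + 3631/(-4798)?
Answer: -364397/494194 ≈ -0.73736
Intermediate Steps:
((504 + 878) - 1408)/(-1339) + 3631/(-4798) = (1382 - 1408)*(-1/1339) + 3631*(-1/4798) = -26*(-1/1339) - 3631/4798 = 2/103 - 3631/4798 = -364397/494194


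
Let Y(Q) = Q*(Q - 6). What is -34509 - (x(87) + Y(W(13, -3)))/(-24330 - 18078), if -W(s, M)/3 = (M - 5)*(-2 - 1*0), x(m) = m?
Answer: -25674649/744 ≈ -34509.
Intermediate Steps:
W(s, M) = -30 + 6*M (W(s, M) = -3*(M - 5)*(-2 - 1*0) = -3*(-5 + M)*(-2 + 0) = -3*(-5 + M)*(-2) = -3*(10 - 2*M) = -30 + 6*M)
Y(Q) = Q*(-6 + Q)
-34509 - (x(87) + Y(W(13, -3)))/(-24330 - 18078) = -34509 - (87 + (-30 + 6*(-3))*(-6 + (-30 + 6*(-3))))/(-24330 - 18078) = -34509 - (87 + (-30 - 18)*(-6 + (-30 - 18)))/(-42408) = -34509 - (87 - 48*(-6 - 48))*(-1)/42408 = -34509 - (87 - 48*(-54))*(-1)/42408 = -34509 - (87 + 2592)*(-1)/42408 = -34509 - 2679*(-1)/42408 = -34509 - 1*(-47/744) = -34509 + 47/744 = -25674649/744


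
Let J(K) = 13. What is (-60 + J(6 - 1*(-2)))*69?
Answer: -3243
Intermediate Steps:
(-60 + J(6 - 1*(-2)))*69 = (-60 + 13)*69 = -47*69 = -3243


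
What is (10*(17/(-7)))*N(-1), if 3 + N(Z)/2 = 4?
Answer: -340/7 ≈ -48.571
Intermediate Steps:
N(Z) = 2 (N(Z) = -6 + 2*4 = -6 + 8 = 2)
(10*(17/(-7)))*N(-1) = (10*(17/(-7)))*2 = (10*(17*(-⅐)))*2 = (10*(-17/7))*2 = -170/7*2 = -340/7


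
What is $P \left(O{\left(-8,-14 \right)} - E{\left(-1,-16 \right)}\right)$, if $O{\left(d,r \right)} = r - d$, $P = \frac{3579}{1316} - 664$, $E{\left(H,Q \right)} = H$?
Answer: $\frac{4351225}{1316} \approx 3306.4$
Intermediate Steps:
$P = - \frac{870245}{1316}$ ($P = 3579 \cdot \frac{1}{1316} - 664 = \frac{3579}{1316} - 664 = - \frac{870245}{1316} \approx -661.28$)
$P \left(O{\left(-8,-14 \right)} - E{\left(-1,-16 \right)}\right) = - \frac{870245 \left(\left(-14 - -8\right) - -1\right)}{1316} = - \frac{870245 \left(\left(-14 + 8\right) + 1\right)}{1316} = - \frac{870245 \left(-6 + 1\right)}{1316} = \left(- \frac{870245}{1316}\right) \left(-5\right) = \frac{4351225}{1316}$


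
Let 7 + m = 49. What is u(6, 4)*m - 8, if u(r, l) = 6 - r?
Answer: -8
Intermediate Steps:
m = 42 (m = -7 + 49 = 42)
u(6, 4)*m - 8 = (6 - 1*6)*42 - 8 = (6 - 6)*42 - 8 = 0*42 - 8 = 0 - 8 = -8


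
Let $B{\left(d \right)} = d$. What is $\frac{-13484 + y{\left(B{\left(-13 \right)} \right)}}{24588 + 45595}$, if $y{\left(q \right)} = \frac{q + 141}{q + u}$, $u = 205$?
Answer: $- \frac{40450}{210549} \approx -0.19212$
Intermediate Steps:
$y{\left(q \right)} = \frac{141 + q}{205 + q}$ ($y{\left(q \right)} = \frac{q + 141}{q + 205} = \frac{141 + q}{205 + q}$)
$\frac{-13484 + y{\left(B{\left(-13 \right)} \right)}}{24588 + 45595} = \frac{-13484 + \frac{141 - 13}{205 - 13}}{24588 + 45595} = \frac{-13484 + \frac{1}{192} \cdot 128}{70183} = \left(-13484 + \frac{1}{192} \cdot 128\right) \frac{1}{70183} = \left(-13484 + \frac{2}{3}\right) \frac{1}{70183} = \left(- \frac{40450}{3}\right) \frac{1}{70183} = - \frac{40450}{210549}$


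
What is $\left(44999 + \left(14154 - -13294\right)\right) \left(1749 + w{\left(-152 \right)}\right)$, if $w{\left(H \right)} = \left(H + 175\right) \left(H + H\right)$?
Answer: $-379839621$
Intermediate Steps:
$w{\left(H \right)} = 2 H \left(175 + H\right)$ ($w{\left(H \right)} = \left(175 + H\right) 2 H = 2 H \left(175 + H\right)$)
$\left(44999 + \left(14154 - -13294\right)\right) \left(1749 + w{\left(-152 \right)}\right) = \left(44999 + \left(14154 - -13294\right)\right) \left(1749 + 2 \left(-152\right) \left(175 - 152\right)\right) = \left(44999 + \left(14154 + 13294\right)\right) \left(1749 + 2 \left(-152\right) 23\right) = \left(44999 + 27448\right) \left(1749 - 6992\right) = 72447 \left(-5243\right) = -379839621$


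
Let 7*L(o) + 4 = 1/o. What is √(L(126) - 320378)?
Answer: I*√565147798/42 ≈ 566.02*I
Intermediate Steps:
L(o) = -4/7 + 1/(7*o)
√(L(126) - 320378) = √((⅐)*(1 - 4*126)/126 - 320378) = √((⅐)*(1/126)*(1 - 504) - 320378) = √((⅐)*(1/126)*(-503) - 320378) = √(-503/882 - 320378) = √(-282573899/882) = I*√565147798/42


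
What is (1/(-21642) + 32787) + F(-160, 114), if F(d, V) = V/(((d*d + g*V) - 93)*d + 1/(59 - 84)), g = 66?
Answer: 93752053499268553/2859427629642 ≈ 32787.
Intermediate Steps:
F(d, V) = V/(-1/25 + d*(-93 + d**2 + 66*V)) (F(d, V) = V/(((d*d + 66*V) - 93)*d + 1/(59 - 84)) = V/(((d**2 + 66*V) - 93)*d + 1/(-25)) = V/((-93 + d**2 + 66*V)*d - 1/25) = V/(d*(-93 + d**2 + 66*V) - 1/25) = V/(-1/25 + d*(-93 + d**2 + 66*V)))
(1/(-21642) + 32787) + F(-160, 114) = (1/(-21642) + 32787) + 25*114/(-1 - 2325*(-160) + 25*(-160)**3 + 1650*114*(-160)) = (-1/21642 + 32787) + 25*114/(-1 + 372000 + 25*(-4096000) - 30096000) = 709576253/21642 + 25*114/(-1 + 372000 - 102400000 - 30096000) = 709576253/21642 + 25*114/(-132124001) = 709576253/21642 + 25*114*(-1/132124001) = 709576253/21642 - 2850/132124001 = 93752053499268553/2859427629642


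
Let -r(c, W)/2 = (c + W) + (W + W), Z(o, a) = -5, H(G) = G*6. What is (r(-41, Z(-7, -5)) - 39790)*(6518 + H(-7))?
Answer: -256954728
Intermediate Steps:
H(G) = 6*G
r(c, W) = -6*W - 2*c (r(c, W) = -2*((c + W) + (W + W)) = -2*((W + c) + 2*W) = -2*(c + 3*W) = -6*W - 2*c)
(r(-41, Z(-7, -5)) - 39790)*(6518 + H(-7)) = ((-6*(-5) - 2*(-41)) - 39790)*(6518 + 6*(-7)) = ((30 + 82) - 39790)*(6518 - 42) = (112 - 39790)*6476 = -39678*6476 = -256954728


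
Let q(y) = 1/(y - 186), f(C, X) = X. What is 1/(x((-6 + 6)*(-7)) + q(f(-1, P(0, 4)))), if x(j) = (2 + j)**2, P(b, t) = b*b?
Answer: 186/743 ≈ 0.25034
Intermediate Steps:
P(b, t) = b**2
q(y) = 1/(-186 + y)
1/(x((-6 + 6)*(-7)) + q(f(-1, P(0, 4)))) = 1/((2 + (-6 + 6)*(-7))**2 + 1/(-186 + 0**2)) = 1/((2 + 0*(-7))**2 + 1/(-186 + 0)) = 1/((2 + 0)**2 + 1/(-186)) = 1/(2**2 - 1/186) = 1/(4 - 1/186) = 1/(743/186) = 186/743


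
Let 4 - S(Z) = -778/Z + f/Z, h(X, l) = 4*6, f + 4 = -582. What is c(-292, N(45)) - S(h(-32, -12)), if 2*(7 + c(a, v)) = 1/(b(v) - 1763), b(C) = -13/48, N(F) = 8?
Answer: -34447403/507822 ≈ -67.834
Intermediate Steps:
f = -586 (f = -4 - 582 = -586)
b(C) = -13/48 (b(C) = -13*1/48 = -13/48)
h(X, l) = 24
c(a, v) = -592483/84637 (c(a, v) = -7 + 1/(2*(-13/48 - 1763)) = -7 + 1/(2*(-84637/48)) = -7 + (½)*(-48/84637) = -7 - 24/84637 = -592483/84637)
S(Z) = 4 + 1364/Z (S(Z) = 4 - (-778/Z - 586/Z) = 4 - (-1364)/Z = 4 + 1364/Z)
c(-292, N(45)) - S(h(-32, -12)) = -592483/84637 - (4 + 1364/24) = -592483/84637 - (4 + 1364*(1/24)) = -592483/84637 - (4 + 341/6) = -592483/84637 - 1*365/6 = -592483/84637 - 365/6 = -34447403/507822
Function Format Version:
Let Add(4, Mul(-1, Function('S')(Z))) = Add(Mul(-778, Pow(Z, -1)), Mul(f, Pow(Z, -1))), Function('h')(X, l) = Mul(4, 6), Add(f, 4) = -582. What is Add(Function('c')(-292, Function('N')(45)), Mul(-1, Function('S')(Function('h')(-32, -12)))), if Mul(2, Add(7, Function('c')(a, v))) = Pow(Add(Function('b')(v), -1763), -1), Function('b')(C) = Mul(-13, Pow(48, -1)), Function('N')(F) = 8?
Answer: Rational(-34447403, 507822) ≈ -67.834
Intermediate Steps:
f = -586 (f = Add(-4, -582) = -586)
Function('b')(C) = Rational(-13, 48) (Function('b')(C) = Mul(-13, Rational(1, 48)) = Rational(-13, 48))
Function('h')(X, l) = 24
Function('c')(a, v) = Rational(-592483, 84637) (Function('c')(a, v) = Add(-7, Mul(Rational(1, 2), Pow(Add(Rational(-13, 48), -1763), -1))) = Add(-7, Mul(Rational(1, 2), Pow(Rational(-84637, 48), -1))) = Add(-7, Mul(Rational(1, 2), Rational(-48, 84637))) = Add(-7, Rational(-24, 84637)) = Rational(-592483, 84637))
Function('S')(Z) = Add(4, Mul(1364, Pow(Z, -1))) (Function('S')(Z) = Add(4, Mul(-1, Add(Mul(-778, Pow(Z, -1)), Mul(-586, Pow(Z, -1))))) = Add(4, Mul(-1, Mul(-1364, Pow(Z, -1)))) = Add(4, Mul(1364, Pow(Z, -1))))
Add(Function('c')(-292, Function('N')(45)), Mul(-1, Function('S')(Function('h')(-32, -12)))) = Add(Rational(-592483, 84637), Mul(-1, Add(4, Mul(1364, Pow(24, -1))))) = Add(Rational(-592483, 84637), Mul(-1, Add(4, Mul(1364, Rational(1, 24))))) = Add(Rational(-592483, 84637), Mul(-1, Add(4, Rational(341, 6)))) = Add(Rational(-592483, 84637), Mul(-1, Rational(365, 6))) = Add(Rational(-592483, 84637), Rational(-365, 6)) = Rational(-34447403, 507822)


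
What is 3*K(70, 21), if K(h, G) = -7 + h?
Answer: 189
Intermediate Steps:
3*K(70, 21) = 3*(-7 + 70) = 3*63 = 189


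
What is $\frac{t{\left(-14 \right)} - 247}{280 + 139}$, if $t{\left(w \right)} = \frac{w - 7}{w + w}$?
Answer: $- \frac{985}{1676} \approx -0.58771$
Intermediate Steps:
$t{\left(w \right)} = \frac{-7 + w}{2 w}$
$\frac{t{\left(-14 \right)} - 247}{280 + 139} = \frac{\frac{-7 - 14}{2 \left(-14\right)} - 247}{280 + 139} = \frac{\frac{1}{2} \left(- \frac{1}{14}\right) \left(-21\right) - 247}{419} = \left(\frac{3}{4} - 247\right) \frac{1}{419} = \left(- \frac{985}{4}\right) \frac{1}{419} = - \frac{985}{1676}$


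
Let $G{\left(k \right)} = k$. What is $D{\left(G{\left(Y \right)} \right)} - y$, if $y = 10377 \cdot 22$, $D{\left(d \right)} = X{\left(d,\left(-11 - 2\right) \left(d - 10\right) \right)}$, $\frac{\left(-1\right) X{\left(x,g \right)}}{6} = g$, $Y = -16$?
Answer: $-230322$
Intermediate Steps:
$X{\left(x,g \right)} = - 6 g$
$D{\left(d \right)} = -780 + 78 d$ ($D{\left(d \right)} = - 6 \left(-11 - 2\right) \left(d - 10\right) = - 6 \left(- 13 \left(-10 + d\right)\right) = - 6 \left(130 - 13 d\right) = -780 + 78 d$)
$y = 228294$
$D{\left(G{\left(Y \right)} \right)} - y = \left(-780 + 78 \left(-16\right)\right) - 228294 = \left(-780 - 1248\right) - 228294 = -2028 - 228294 = -230322$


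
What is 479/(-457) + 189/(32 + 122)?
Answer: 1801/10054 ≈ 0.17913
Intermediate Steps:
479/(-457) + 189/(32 + 122) = 479*(-1/457) + 189/154 = -479/457 + 189*(1/154) = -479/457 + 27/22 = 1801/10054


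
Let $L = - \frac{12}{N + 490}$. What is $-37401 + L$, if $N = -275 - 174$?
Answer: $- \frac{1533453}{41} \approx -37401.0$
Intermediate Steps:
$N = -449$
$L = - \frac{12}{41}$ ($L = - \frac{12}{-449 + 490} = - \frac{12}{41} \approx -0.29268$)
$-37401 + L = -37401 - \frac{12}{41} = - \frac{1533453}{41}$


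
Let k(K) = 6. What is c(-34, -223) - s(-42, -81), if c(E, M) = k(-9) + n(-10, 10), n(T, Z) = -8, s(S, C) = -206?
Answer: 204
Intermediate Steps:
c(E, M) = -2 (c(E, M) = 6 - 8 = -2)
c(-34, -223) - s(-42, -81) = -2 - 1*(-206) = -2 + 206 = 204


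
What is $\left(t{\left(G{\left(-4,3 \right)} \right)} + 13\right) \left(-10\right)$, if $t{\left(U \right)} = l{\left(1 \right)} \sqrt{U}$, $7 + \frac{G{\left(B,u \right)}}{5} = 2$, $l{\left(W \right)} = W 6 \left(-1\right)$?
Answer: $-130 + 300 i \approx -130.0 + 300.0 i$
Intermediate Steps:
$l{\left(W \right)} = - 6 W$ ($l{\left(W \right)} = 6 W \left(-1\right) = - 6 W$)
$G{\left(B,u \right)} = -25$ ($G{\left(B,u \right)} = -35 + 5 \cdot 2 = -35 + 10 = -25$)
$t{\left(U \right)} = - 6 \sqrt{U}$ ($t{\left(U \right)} = \left(-6\right) 1 \sqrt{U} = - 6 \sqrt{U}$)
$\left(t{\left(G{\left(-4,3 \right)} \right)} + 13\right) \left(-10\right) = \left(- 6 \sqrt{-25} + 13\right) \left(-10\right) = \left(- 6 \cdot 5 i + 13\right) \left(-10\right) = \left(- 30 i + 13\right) \left(-10\right) = \left(13 - 30 i\right) \left(-10\right) = -130 + 300 i$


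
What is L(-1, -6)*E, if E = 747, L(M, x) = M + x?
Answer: -5229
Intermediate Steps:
L(-1, -6)*E = (-1 - 6)*747 = -7*747 = -5229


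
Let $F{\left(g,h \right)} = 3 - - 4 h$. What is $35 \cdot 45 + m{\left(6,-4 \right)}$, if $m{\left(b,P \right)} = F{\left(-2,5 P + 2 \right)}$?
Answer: $1506$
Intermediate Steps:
$F{\left(g,h \right)} = 3 + 4 h$
$m{\left(b,P \right)} = 11 + 20 P$ ($m{\left(b,P \right)} = 3 + 4 \left(5 P + 2\right) = 3 + 4 \left(2 + 5 P\right) = 3 + \left(8 + 20 P\right) = 11 + 20 P$)
$35 \cdot 45 + m{\left(6,-4 \right)} = 35 \cdot 45 + \left(11 + 20 \left(-4\right)\right) = 1575 + \left(11 - 80\right) = 1575 - 69 = 1506$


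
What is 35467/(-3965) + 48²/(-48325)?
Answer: -344615627/38321725 ≈ -8.9927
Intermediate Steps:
35467/(-3965) + 48²/(-48325) = 35467*(-1/3965) + 2304*(-1/48325) = -35467/3965 - 2304/48325 = -344615627/38321725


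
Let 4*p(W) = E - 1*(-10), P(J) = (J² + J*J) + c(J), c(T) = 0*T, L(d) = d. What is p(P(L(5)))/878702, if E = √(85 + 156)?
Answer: 5/1757404 + √241/3514808 ≈ 7.2619e-6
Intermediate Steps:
c(T) = 0
E = √241 ≈ 15.524
P(J) = 2*J² (P(J) = (J² + J*J) + 0 = (J² + J²) + 0 = 2*J² + 0 = 2*J²)
p(W) = 5/2 + √241/4 (p(W) = (√241 - 1*(-10))/4 = (√241 + 10)/4 = (10 + √241)/4 = 5/2 + √241/4)
p(P(L(5)))/878702 = (5/2 + √241/4)/878702 = (5/2 + √241/4)*(1/878702) = 5/1757404 + √241/3514808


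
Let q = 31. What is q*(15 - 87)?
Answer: -2232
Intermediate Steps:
q*(15 - 87) = 31*(15 - 87) = 31*(-72) = -2232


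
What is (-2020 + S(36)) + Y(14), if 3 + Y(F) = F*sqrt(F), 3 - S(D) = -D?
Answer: -1984 + 14*sqrt(14) ≈ -1931.6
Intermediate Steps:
S(D) = 3 + D (S(D) = 3 - (-1)*D = 3 + D)
Y(F) = -3 + F**(3/2) (Y(F) = -3 + F*sqrt(F) = -3 + F**(3/2))
(-2020 + S(36)) + Y(14) = (-2020 + (3 + 36)) + (-3 + 14**(3/2)) = (-2020 + 39) + (-3 + 14*sqrt(14)) = -1981 + (-3 + 14*sqrt(14)) = -1984 + 14*sqrt(14)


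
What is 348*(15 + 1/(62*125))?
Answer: 20227674/3875 ≈ 5220.0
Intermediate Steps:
348*(15 + 1/(62*125)) = 348*(15 + (1/62)*(1/125)) = 348*(15 + 1/7750) = 348*(116251/7750) = 20227674/3875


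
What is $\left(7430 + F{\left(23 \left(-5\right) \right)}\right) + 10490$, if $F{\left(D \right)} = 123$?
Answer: $18043$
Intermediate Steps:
$\left(7430 + F{\left(23 \left(-5\right) \right)}\right) + 10490 = \left(7430 + 123\right) + 10490 = 7553 + 10490 = 18043$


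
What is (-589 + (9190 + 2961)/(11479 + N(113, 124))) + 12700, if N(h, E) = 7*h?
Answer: 148614121/12270 ≈ 12112.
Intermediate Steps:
(-589 + (9190 + 2961)/(11479 + N(113, 124))) + 12700 = (-589 + (9190 + 2961)/(11479 + 7*113)) + 12700 = (-589 + 12151/(11479 + 791)) + 12700 = (-589 + 12151/12270) + 12700 = -7214879/12270 + 12700 = 148614121/12270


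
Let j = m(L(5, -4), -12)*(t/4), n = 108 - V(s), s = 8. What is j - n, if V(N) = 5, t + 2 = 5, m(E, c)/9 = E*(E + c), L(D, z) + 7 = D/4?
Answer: 37499/64 ≈ 585.92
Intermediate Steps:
L(D, z) = -7 + D/4
m(E, c) = 9*E*(E + c) (m(E, c) = 9*(E*(E + c)) = 9*E*(E + c))
t = 3 (t = -2 + 5 = 3)
n = 103 (n = 108 - 1*5 = 108 - 5 = 103)
j = 44091/64 (j = (9*(-7 + (¼)*5)*((-7 + (¼)*5) - 12))*(3/4) = (9*(-7 + 5/4)*((-7 + 5/4) - 12))*(3*(¼)) = (9*(-23/4)*(-23/4 - 12))*(¾) = (9*(-23/4)*(-71/4))*(¾) = (14697/16)*(¾) = 44091/64 ≈ 688.92)
j - n = 44091/64 - 1*103 = 44091/64 - 103 = 37499/64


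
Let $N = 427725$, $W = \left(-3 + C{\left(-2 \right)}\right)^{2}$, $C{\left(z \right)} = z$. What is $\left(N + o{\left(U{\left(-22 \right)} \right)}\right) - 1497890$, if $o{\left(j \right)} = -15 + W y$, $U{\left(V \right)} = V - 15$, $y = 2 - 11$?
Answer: $-1070405$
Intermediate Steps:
$y = -9$ ($y = 2 - 11 = -9$)
$U{\left(V \right)} = -15 + V$
$W = 25$ ($W = \left(-3 - 2\right)^{2} = \left(-5\right)^{2} = 25$)
$o{\left(j \right)} = -240$ ($o{\left(j \right)} = -15 + 25 \left(-9\right) = -15 - 225 = -240$)
$\left(N + o{\left(U{\left(-22 \right)} \right)}\right) - 1497890 = \left(427725 - 240\right) - 1497890 = 427485 - 1497890 = -1070405$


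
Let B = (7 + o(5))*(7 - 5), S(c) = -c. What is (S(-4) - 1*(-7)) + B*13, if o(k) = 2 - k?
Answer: 115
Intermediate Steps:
B = 8 (B = (7 + (2 - 1*5))*(7 - 5) = (7 + (2 - 5))*2 = (7 - 3)*2 = 4*2 = 8)
(S(-4) - 1*(-7)) + B*13 = (-1*(-4) - 1*(-7)) + 8*13 = (4 + 7) + 104 = 11 + 104 = 115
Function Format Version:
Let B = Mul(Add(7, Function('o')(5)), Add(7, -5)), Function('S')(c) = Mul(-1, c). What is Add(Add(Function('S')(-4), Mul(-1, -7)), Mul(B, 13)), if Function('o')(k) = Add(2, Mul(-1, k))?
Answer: 115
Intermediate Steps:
B = 8 (B = Mul(Add(7, Add(2, Mul(-1, 5))), Add(7, -5)) = Mul(Add(7, Add(2, -5)), 2) = Mul(Add(7, -3), 2) = Mul(4, 2) = 8)
Add(Add(Function('S')(-4), Mul(-1, -7)), Mul(B, 13)) = Add(Add(Mul(-1, -4), Mul(-1, -7)), Mul(8, 13)) = Add(Add(4, 7), 104) = Add(11, 104) = 115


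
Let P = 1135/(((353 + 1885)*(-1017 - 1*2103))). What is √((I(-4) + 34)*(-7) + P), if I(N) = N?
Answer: I*√2844110610406/116376 ≈ 14.491*I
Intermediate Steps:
P = -227/1396512 (P = 1135/((2238*(-1017 - 2103))) = 1135/((2238*(-3120))) = 1135/(-6982560) = 1135*(-1/6982560) = -227/1396512 ≈ -0.00016255)
√((I(-4) + 34)*(-7) + P) = √((-4 + 34)*(-7) - 227/1396512) = √(30*(-7) - 227/1396512) = √(-210 - 227/1396512) = √(-293267747/1396512) = I*√2844110610406/116376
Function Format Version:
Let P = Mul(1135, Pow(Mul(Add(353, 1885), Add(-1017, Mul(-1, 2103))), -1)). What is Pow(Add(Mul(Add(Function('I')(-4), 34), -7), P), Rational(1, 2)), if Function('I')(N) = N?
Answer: Mul(Rational(1, 116376), I, Pow(2844110610406, Rational(1, 2))) ≈ Mul(14.491, I)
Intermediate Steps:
P = Rational(-227, 1396512) (P = Mul(1135, Pow(Mul(2238, Add(-1017, -2103)), -1)) = Mul(1135, Pow(Mul(2238, -3120), -1)) = Mul(1135, Pow(-6982560, -1)) = Mul(1135, Rational(-1, 6982560)) = Rational(-227, 1396512) ≈ -0.00016255)
Pow(Add(Mul(Add(Function('I')(-4), 34), -7), P), Rational(1, 2)) = Pow(Add(Mul(Add(-4, 34), -7), Rational(-227, 1396512)), Rational(1, 2)) = Pow(Add(Mul(30, -7), Rational(-227, 1396512)), Rational(1, 2)) = Pow(Add(-210, Rational(-227, 1396512)), Rational(1, 2)) = Pow(Rational(-293267747, 1396512), Rational(1, 2)) = Mul(Rational(1, 116376), I, Pow(2844110610406, Rational(1, 2)))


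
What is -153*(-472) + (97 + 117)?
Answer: 72430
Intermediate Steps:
-153*(-472) + (97 + 117) = 72216 + 214 = 72430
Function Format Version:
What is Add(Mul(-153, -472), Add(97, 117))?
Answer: 72430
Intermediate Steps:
Add(Mul(-153, -472), Add(97, 117)) = Add(72216, 214) = 72430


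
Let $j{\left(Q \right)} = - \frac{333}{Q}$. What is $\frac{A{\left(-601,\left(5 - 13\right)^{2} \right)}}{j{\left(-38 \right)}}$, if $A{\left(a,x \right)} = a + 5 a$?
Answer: $- \frac{45676}{111} \approx -411.5$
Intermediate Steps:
$A{\left(a,x \right)} = 6 a$
$\frac{A{\left(-601,\left(5 - 13\right)^{2} \right)}}{j{\left(-38 \right)}} = \frac{6 \left(-601\right)}{\left(-333\right) \frac{1}{-38}} = - \frac{3606}{\left(-333\right) \left(- \frac{1}{38}\right)} = - \frac{3606}{\frac{333}{38}} = \left(-3606\right) \frac{38}{333} = - \frac{45676}{111}$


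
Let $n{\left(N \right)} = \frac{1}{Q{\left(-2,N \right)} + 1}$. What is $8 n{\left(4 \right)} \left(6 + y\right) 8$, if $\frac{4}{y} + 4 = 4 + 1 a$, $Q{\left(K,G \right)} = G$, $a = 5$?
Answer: $\frac{2176}{25} \approx 87.04$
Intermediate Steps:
$n{\left(N \right)} = \frac{1}{1 + N}$ ($n{\left(N \right)} = \frac{1}{N + 1} = \frac{1}{1 + N}$)
$y = \frac{4}{5}$ ($y = \frac{4}{-4 + \left(4 + 1 \cdot 5\right)} = \frac{4}{-4 + \left(4 + 5\right)} = \frac{4}{-4 + 9} = \frac{4}{5} \approx 0.8$)
$8 n{\left(4 \right)} \left(6 + y\right) 8 = 8 \frac{6 + \frac{4}{5}}{1 + 4} \cdot 8 = 8 \cdot \frac{1}{5} \cdot \frac{34}{5} \cdot 8 = 8 \cdot \frac{34}{25} \cdot 8 = \frac{272}{25} \cdot 8 = \frac{2176}{25}$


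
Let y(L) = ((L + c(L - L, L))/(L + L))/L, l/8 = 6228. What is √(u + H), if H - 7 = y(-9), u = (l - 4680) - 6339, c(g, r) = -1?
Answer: √3143767/9 ≈ 197.01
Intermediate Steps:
l = 49824 (l = 8*6228 = 49824)
u = 38805 (u = (49824 - 4680) - 6339 = 45144 - 6339 = 38805)
y(L) = (-1 + L)/(2*L²) (y(L) = ((L - 1)/(L + L))/L = ((-1 + L)/((2*L)))/L = ((-1 + L)*(1/(2*L)))/L = ((-1 + L)/(2*L))/L = (-1 + L)/(2*L²))
H = 562/81 (H = 7 + (½)*(-1 - 9)/(-9)² = 7 + (½)*(1/81)*(-10) = 7 - 5/81 = 562/81 ≈ 6.9383)
√(u + H) = √(38805 + 562/81) = √(3143767/81) = √3143767/9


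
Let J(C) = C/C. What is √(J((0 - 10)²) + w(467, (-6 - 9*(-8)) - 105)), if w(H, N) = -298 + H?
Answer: √170 ≈ 13.038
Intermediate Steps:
J(C) = 1
√(J((0 - 10)²) + w(467, (-6 - 9*(-8)) - 105)) = √(1 + (-298 + 467)) = √(1 + 169) = √170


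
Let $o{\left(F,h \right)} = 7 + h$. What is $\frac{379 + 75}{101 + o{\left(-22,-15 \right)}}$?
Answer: $\frac{454}{93} \approx 4.8817$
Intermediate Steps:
$\frac{379 + 75}{101 + o{\left(-22,-15 \right)}} = \frac{379 + 75}{101 + \left(7 - 15\right)} = \frac{454}{101 - 8} = \frac{454}{93}$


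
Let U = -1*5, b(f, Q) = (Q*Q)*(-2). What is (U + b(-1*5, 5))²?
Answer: 3025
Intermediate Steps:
b(f, Q) = -2*Q² (b(f, Q) = Q²*(-2) = -2*Q²)
U = -5
(U + b(-1*5, 5))² = (-5 - 2*5²)² = (-5 - 2*25)² = (-5 - 50)² = (-55)² = 3025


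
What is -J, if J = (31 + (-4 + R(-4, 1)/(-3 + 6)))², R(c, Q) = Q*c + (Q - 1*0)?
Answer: -676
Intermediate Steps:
R(c, Q) = Q + Q*c (R(c, Q) = Q*c + (Q + 0) = Q*c + Q = Q + Q*c)
J = 676 (J = (31 + (-4 + (1*(1 - 4))/(-3 + 6)))² = (31 + (-4 + (1*(-3))/3))² = (31 + (-4 + (⅓)*(-3)))² = (31 + (-4 - 1))² = (31 - 5)² = 26² = 676)
-J = -1*676 = -676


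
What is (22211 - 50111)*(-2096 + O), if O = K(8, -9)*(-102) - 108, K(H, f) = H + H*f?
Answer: -120639600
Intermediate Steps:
O = 6420 (O = (8*(1 - 9))*(-102) - 108 = (8*(-8))*(-102) - 108 = -64*(-102) - 108 = 6528 - 108 = 6420)
(22211 - 50111)*(-2096 + O) = (22211 - 50111)*(-2096 + 6420) = -27900*4324 = -120639600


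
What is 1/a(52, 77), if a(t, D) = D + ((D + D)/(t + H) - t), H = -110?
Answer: 29/648 ≈ 0.044753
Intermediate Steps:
a(t, D) = D - t + 2*D/(-110 + t) (a(t, D) = D + ((D + D)/(t - 110) - t) = D + ((2*D)/(-110 + t) - t) = D + (2*D/(-110 + t) - t) = D + (-t + 2*D/(-110 + t)) = D - t + 2*D/(-110 + t))
1/a(52, 77) = 1/((-1*52² - 108*77 + 110*52 + 77*52)/(-110 + 52)) = 1/((-1*2704 - 8316 + 5720 + 4004)/(-58)) = 1/(-(-2704 - 8316 + 5720 + 4004)/58) = 1/(-1/58*(-1296)) = 1/(648/29) = 29/648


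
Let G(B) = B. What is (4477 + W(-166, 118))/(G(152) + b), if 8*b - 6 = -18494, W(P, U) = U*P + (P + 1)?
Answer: 15276/2159 ≈ 7.0755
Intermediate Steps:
W(P, U) = 1 + P + P*U (W(P, U) = P*U + (1 + P) = 1 + P + P*U)
b = -2311 (b = 3/4 + (1/8)*(-18494) = 3/4 - 9247/4 = -2311)
(4477 + W(-166, 118))/(G(152) + b) = (4477 + (1 - 166 - 166*118))/(152 - 2311) = (4477 + (1 - 166 - 19588))/(-2159) = (4477 - 19753)*(-1/2159) = -15276*(-1/2159) = 15276/2159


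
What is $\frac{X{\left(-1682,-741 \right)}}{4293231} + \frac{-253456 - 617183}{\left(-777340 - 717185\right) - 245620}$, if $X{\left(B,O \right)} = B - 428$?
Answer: $\frac{339471148969}{679167678045} \approx 0.49983$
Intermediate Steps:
$X{\left(B,O \right)} = -428 + B$ ($X{\left(B,O \right)} = B - 428 = -428 + B$)
$\frac{X{\left(-1682,-741 \right)}}{4293231} + \frac{-253456 - 617183}{\left(-777340 - 717185\right) - 245620} = \frac{-428 - 1682}{4293231} + \frac{-253456 - 617183}{\left(-777340 - 717185\right) - 245620} = \left(-2110\right) \frac{1}{4293231} - \frac{870639}{-1494525 - 245620} = - \frac{2110}{4293231} - \frac{870639}{-1740145} = - \frac{2110}{4293231} - - \frac{79149}{158195} = - \frac{2110}{4293231} + \frac{79149}{158195} = \frac{339471148969}{679167678045}$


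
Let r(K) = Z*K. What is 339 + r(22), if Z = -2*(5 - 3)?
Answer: 251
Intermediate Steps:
Z = -4 (Z = -2*2 = -4)
r(K) = -4*K
339 + r(22) = 339 - 4*22 = 339 - 88 = 251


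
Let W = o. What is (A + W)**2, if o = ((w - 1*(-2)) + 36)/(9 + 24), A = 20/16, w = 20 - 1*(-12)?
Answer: 198025/17424 ≈ 11.365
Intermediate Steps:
w = 32 (w = 20 + 12 = 32)
A = 5/4 (A = 20*(1/16) = 5/4 ≈ 1.2500)
o = 70/33 (o = ((32 - 1*(-2)) + 36)/(9 + 24) = ((32 + 2) + 36)/33 = (34 + 36)*(1/33) = 70*(1/33) = 70/33 ≈ 2.1212)
W = 70/33 ≈ 2.1212
(A + W)**2 = (5/4 + 70/33)**2 = (445/132)**2 = 198025/17424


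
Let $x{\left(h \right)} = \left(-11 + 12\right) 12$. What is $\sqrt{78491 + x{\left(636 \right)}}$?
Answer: $\sqrt{78503} \approx 280.18$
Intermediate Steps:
$x{\left(h \right)} = 12$ ($x{\left(h \right)} = 1 \cdot 12 = 12$)
$\sqrt{78491 + x{\left(636 \right)}} = \sqrt{78491 + 12} = \sqrt{78503}$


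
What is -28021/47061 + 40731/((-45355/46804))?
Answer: -12816732102517/304921665 ≈ -42033.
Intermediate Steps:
-28021/47061 + 40731/((-45355/46804)) = -28021*1/47061 + 40731/((-45355*1/46804)) = -4003/6723 + 40731/(-45355/46804) = -4003/6723 + 40731*(-46804/45355) = -4003/6723 - 1906373724/45355 = -12816732102517/304921665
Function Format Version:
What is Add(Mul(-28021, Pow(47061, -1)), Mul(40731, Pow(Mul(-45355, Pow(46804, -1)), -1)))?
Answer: Rational(-12816732102517, 304921665) ≈ -42033.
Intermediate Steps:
Add(Mul(-28021, Pow(47061, -1)), Mul(40731, Pow(Mul(-45355, Pow(46804, -1)), -1))) = Add(Mul(-28021, Rational(1, 47061)), Mul(40731, Pow(Mul(-45355, Rational(1, 46804)), -1))) = Add(Rational(-4003, 6723), Mul(40731, Pow(Rational(-45355, 46804), -1))) = Add(Rational(-4003, 6723), Mul(40731, Rational(-46804, 45355))) = Add(Rational(-4003, 6723), Rational(-1906373724, 45355)) = Rational(-12816732102517, 304921665)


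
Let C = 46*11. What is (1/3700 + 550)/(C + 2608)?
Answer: 2035001/11521800 ≈ 0.17662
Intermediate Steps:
C = 506
(1/3700 + 550)/(C + 2608) = (1/3700 + 550)/(506 + 2608) = (1/3700 + 550)/3114 = (2035001/3700)*(1/3114) = 2035001/11521800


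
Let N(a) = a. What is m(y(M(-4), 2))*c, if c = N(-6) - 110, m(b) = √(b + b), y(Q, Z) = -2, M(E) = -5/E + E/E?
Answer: -232*I ≈ -232.0*I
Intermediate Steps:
M(E) = 1 - 5/E (M(E) = -5/E + 1 = 1 - 5/E)
m(b) = √2*√b (m(b) = √(2*b) = √2*√b)
c = -116 (c = -6 - 110 = -116)
m(y(M(-4), 2))*c = (√2*√(-2))*(-116) = (√2*(I*√2))*(-116) = (2*I)*(-116) = -232*I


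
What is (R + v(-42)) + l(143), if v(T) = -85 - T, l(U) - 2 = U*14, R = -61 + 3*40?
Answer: 2020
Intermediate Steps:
R = 59 (R = -61 + 120 = 59)
l(U) = 2 + 14*U (l(U) = 2 + U*14 = 2 + 14*U)
(R + v(-42)) + l(143) = (59 + (-85 - 1*(-42))) + (2 + 14*143) = (59 + (-85 + 42)) + (2 + 2002) = (59 - 43) + 2004 = 16 + 2004 = 2020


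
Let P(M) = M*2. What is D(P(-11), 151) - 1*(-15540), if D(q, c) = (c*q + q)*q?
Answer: 89108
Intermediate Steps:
P(M) = 2*M
D(q, c) = q*(q + c*q) (D(q, c) = (q + c*q)*q = q*(q + c*q))
D(P(-11), 151) - 1*(-15540) = (2*(-11))²*(1 + 151) - 1*(-15540) = (-22)²*152 + 15540 = 484*152 + 15540 = 73568 + 15540 = 89108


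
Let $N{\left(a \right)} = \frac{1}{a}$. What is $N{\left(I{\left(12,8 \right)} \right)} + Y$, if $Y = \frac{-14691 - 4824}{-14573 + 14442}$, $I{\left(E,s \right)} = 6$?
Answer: $\frac{117221}{786} \approx 149.14$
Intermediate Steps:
$Y = \frac{19515}{131}$ ($Y = - \frac{19515}{-131} = \left(-19515\right) \left(- \frac{1}{131}\right) = \frac{19515}{131} \approx 148.97$)
$N{\left(I{\left(12,8 \right)} \right)} + Y = \frac{1}{6} + \frac{19515}{131} = \frac{117221}{786}$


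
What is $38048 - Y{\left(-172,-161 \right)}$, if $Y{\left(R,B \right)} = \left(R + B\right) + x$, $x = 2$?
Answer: $38379$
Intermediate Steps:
$Y{\left(R,B \right)} = 2 + B + R$ ($Y{\left(R,B \right)} = \left(R + B\right) + 2 = \left(B + R\right) + 2 = 2 + B + R$)
$38048 - Y{\left(-172,-161 \right)} = 38048 - \left(2 - 161 - 172\right) = 38048 - -331 = 38048 + 331 = 38379$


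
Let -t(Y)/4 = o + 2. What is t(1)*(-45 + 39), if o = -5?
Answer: -72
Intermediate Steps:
t(Y) = 12 (t(Y) = -4*(-5 + 2) = -4*(-3) = 12)
t(1)*(-45 + 39) = 12*(-45 + 39) = 12*(-6) = -72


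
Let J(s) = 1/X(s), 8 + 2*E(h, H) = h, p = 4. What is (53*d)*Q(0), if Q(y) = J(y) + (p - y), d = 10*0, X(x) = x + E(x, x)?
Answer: 0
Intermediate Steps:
E(h, H) = -4 + h/2
X(x) = -4 + 3*x/2 (X(x) = x + (-4 + x/2) = -4 + 3*x/2)
d = 0
J(s) = 1/(-4 + 3*s/2)
Q(y) = 4 - y + 2/(-8 + 3*y) (Q(y) = 2/(-8 + 3*y) + (4 - y) = 4 - y + 2/(-8 + 3*y))
(53*d)*Q(0) = (53*0)*((2 + (-8 + 3*0)*(4 - 1*0))/(-8 + 3*0)) = 0*((2 + (-8 + 0)*(4 + 0))/(-8 + 0)) = 0*((2 - 8*4)/(-8)) = 0*(-(2 - 32)/8) = 0*(-1/8*(-30)) = 0*(15/4) = 0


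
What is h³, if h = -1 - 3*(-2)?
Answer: 125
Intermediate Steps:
h = 5 (h = -1 + 6 = 5)
h³ = 5³ = 125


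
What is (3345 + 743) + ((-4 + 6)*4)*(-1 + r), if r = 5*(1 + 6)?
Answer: 4360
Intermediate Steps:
r = 35 (r = 5*7 = 35)
(3345 + 743) + ((-4 + 6)*4)*(-1 + r) = (3345 + 743) + ((-4 + 6)*4)*(-1 + 35) = 4088 + (2*4)*34 = 4088 + 8*34 = 4088 + 272 = 4360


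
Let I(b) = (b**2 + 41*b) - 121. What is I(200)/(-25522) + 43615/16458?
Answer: 6189574/8077713 ≈ 0.76625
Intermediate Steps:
I(b) = -121 + b**2 + 41*b
I(200)/(-25522) + 43615/16458 = (-121 + 200**2 + 41*200)/(-25522) + 43615/16458 = (-121 + 40000 + 8200)*(-1/25522) + 43615*(1/16458) = 48079*(-1/25522) + 3355/1266 = -48079/25522 + 3355/1266 = 6189574/8077713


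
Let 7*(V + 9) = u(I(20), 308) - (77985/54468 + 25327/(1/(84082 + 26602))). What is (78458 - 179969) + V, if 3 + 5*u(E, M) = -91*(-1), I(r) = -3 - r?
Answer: -12121309981547/30260 ≈ -4.0057e+8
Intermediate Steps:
u(E, M) = 88/5 (u(E, M) = -⅗ + (-91*(-1))/5 = -⅗ + (⅕)*91 = -⅗ + 91/5 = 88/5)
V = -12118238258687/30260 (V = -9 + (88/5 - (77985/54468 + 25327/(1/(84082 + 26602))))/7 = -9 + (88/5 - (77985*(1/54468) + 25327/(1/110684)))/7 = -9 + (88/5 - (8665/6052 + 25327/(1/110684)))/7 = -9 + (88/5 - (8665/6052 + 25327*110684))/7 = -9 + (88/5 - (8665/6052 + 2803293668))/7 = -9 + (88/5 - 1*16965533287401/6052)/7 = -9 + (88/5 - 16965533287401/6052)/7 = -9 + (⅐)*(-84827665904429/30260) = -9 - 12118237986347/30260 = -12118238258687/30260 ≈ -4.0047e+8)
(78458 - 179969) + V = (78458 - 179969) - 12118238258687/30260 = -101511 - 12118238258687/30260 = -12121309981547/30260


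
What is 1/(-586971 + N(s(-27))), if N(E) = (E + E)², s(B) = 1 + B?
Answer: -1/584267 ≈ -1.7115e-6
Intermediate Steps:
N(E) = 4*E² (N(E) = (2*E)² = 4*E²)
1/(-586971 + N(s(-27))) = 1/(-586971 + 4*(1 - 27)²) = 1/(-586971 + 4*(-26)²) = 1/(-586971 + 4*676) = 1/(-586971 + 2704) = 1/(-584267) = -1/584267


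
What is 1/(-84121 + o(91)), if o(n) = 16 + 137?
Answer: -1/83968 ≈ -1.1909e-5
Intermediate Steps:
o(n) = 153
1/(-84121 + o(91)) = 1/(-84121 + 153) = 1/(-83968) = -1/83968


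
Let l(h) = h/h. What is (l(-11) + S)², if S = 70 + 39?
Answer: 12100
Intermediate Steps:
S = 109
l(h) = 1
(l(-11) + S)² = (1 + 109)² = 110² = 12100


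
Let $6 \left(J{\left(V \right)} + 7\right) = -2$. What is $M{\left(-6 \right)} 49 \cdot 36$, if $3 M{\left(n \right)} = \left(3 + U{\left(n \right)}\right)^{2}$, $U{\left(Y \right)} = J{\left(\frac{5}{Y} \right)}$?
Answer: $\frac{33124}{3} \approx 11041.0$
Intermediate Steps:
$J{\left(V \right)} = - \frac{22}{3}$ ($J{\left(V \right)} = -7 + \frac{1}{6} \left(-2\right) = -7 - \frac{1}{3} = - \frac{22}{3}$)
$U{\left(Y \right)} = - \frac{22}{3}$
$M{\left(n \right)} = \frac{169}{27}$ ($M{\left(n \right)} = \frac{\left(3 - \frac{22}{3}\right)^{2}}{3} = \frac{\left(- \frac{13}{3}\right)^{2}}{3} = \frac{1}{3} \cdot \frac{169}{9} = \frac{169}{27}$)
$M{\left(-6 \right)} 49 \cdot 36 = \frac{169}{27} \cdot 49 \cdot 36 = \frac{8281}{27} \cdot 36 = \frac{33124}{3}$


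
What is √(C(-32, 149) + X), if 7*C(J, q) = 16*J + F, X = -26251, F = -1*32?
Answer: I*√1290107/7 ≈ 162.26*I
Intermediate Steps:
F = -32
C(J, q) = -32/7 + 16*J/7 (C(J, q) = (16*J - 32)/7 = (-32 + 16*J)/7 = -32/7 + 16*J/7)
√(C(-32, 149) + X) = √((-32/7 + (16/7)*(-32)) - 26251) = √((-32/7 - 512/7) - 26251) = √(-544/7 - 26251) = √(-184301/7) = I*√1290107/7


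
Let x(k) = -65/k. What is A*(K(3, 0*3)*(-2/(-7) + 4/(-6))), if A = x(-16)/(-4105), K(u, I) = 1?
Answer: 13/34482 ≈ 0.00037701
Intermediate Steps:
A = -13/13136 (A = -65/(-16)/(-4105) = -65*(-1/16)*(-1/4105) = (65/16)*(-1/4105) = -13/13136 ≈ -0.00098965)
A*(K(3, 0*3)*(-2/(-7) + 4/(-6))) = -13*(-2/(-7) + 4/(-6))/13136 = -13*(-2*(-⅐) + 4*(-⅙))/13136 = -13*(2/7 - ⅔)/13136 = -13*(-8)/(13136*21) = -13/13136*(-8/21) = 13/34482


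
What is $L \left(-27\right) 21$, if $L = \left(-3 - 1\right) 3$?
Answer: $6804$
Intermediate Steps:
$L = -12$ ($L = \left(-4\right) 3 = -12$)
$L \left(-27\right) 21 = \left(-12\right) \left(-27\right) 21 = 324 \cdot 21 = 6804$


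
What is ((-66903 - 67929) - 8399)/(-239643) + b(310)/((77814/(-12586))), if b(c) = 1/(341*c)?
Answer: 2111424355049/3532680509490 ≈ 0.59768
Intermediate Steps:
b(c) = 1/(341*c)
((-66903 - 67929) - 8399)/(-239643) + b(310)/((77814/(-12586))) = ((-66903 - 67929) - 8399)/(-239643) + ((1/341)/310)/((77814/(-12586))) = (-134832 - 8399)*(-1/239643) + ((1/341)*(1/310))/((77814*(-1/12586))) = -143231*(-1/239643) + 1/(105710*(-38907/6293)) = 143231/239643 + (1/105710)*(-6293/38907) = 143231/239643 - 203/132672870 = 2111424355049/3532680509490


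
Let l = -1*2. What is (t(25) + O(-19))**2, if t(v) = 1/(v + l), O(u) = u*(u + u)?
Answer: 275792449/529 ≈ 5.2135e+5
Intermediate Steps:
O(u) = 2*u**2 (O(u) = u*(2*u) = 2*u**2)
l = -2
t(v) = 1/(-2 + v) (t(v) = 1/(v - 2) = 1/(-2 + v))
(t(25) + O(-19))**2 = (1/(-2 + 25) + 2*(-19)**2)**2 = (1/23 + 2*361)**2 = (1/23 + 722)**2 = (16607/23)**2 = 275792449/529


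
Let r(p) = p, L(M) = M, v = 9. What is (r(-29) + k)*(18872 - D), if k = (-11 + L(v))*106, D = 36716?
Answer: 4300404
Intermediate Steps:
k = -212 (k = (-11 + 9)*106 = -2*106 = -212)
(r(-29) + k)*(18872 - D) = (-29 - 212)*(18872 - 1*36716) = -241*(18872 - 36716) = -241*(-17844) = 4300404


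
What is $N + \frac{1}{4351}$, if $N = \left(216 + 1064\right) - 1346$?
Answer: $- \frac{287165}{4351} \approx -66.0$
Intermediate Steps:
$N = -66$ ($N = 1280 - 1346 = -66$)
$N + \frac{1}{4351} = -66 + \frac{1}{4351} = - \frac{287165}{4351}$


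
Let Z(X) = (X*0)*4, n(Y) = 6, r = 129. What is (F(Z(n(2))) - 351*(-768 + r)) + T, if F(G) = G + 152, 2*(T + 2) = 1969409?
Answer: 2418287/2 ≈ 1.2091e+6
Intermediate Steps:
Z(X) = 0 (Z(X) = 0*4 = 0)
T = 1969405/2 (T = -2 + (½)*1969409 = -2 + 1969409/2 = 1969405/2 ≈ 9.8470e+5)
F(G) = 152 + G
(F(Z(n(2))) - 351*(-768 + r)) + T = ((152 + 0) - 351*(-768 + 129)) + 1969405/2 = (152 - 351*(-639)) + 1969405/2 = (152 + 224289) + 1969405/2 = 224441 + 1969405/2 = 2418287/2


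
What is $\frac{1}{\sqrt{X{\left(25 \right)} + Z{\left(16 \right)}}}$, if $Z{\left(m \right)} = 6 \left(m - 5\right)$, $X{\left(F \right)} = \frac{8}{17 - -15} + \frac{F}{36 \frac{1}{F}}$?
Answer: $\frac{3 \sqrt{3010}}{1505} \approx 0.10936$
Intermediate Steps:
$X{\left(F \right)} = \frac{1}{4} + \frac{F^{2}}{36}$ ($X{\left(F \right)} = \frac{8}{17 + 15} + F \frac{F}{36} = \frac{8}{32} + \frac{F^{2}}{36} = 8 \cdot \frac{1}{32} + \frac{F^{2}}{36} = \frac{1}{4} + \frac{F^{2}}{36}$)
$Z{\left(m \right)} = -30 + 6 m$ ($Z{\left(m \right)} = 6 \left(-5 + m\right) = -30 + 6 m$)
$\frac{1}{\sqrt{X{\left(25 \right)} + Z{\left(16 \right)}}} = \frac{1}{\sqrt{\left(\frac{1}{4} + \frac{25^{2}}{36}\right) + \left(-30 + 6 \cdot 16\right)}} = \frac{1}{\sqrt{\left(\frac{1}{4} + \frac{1}{36} \cdot 625\right) + \left(-30 + 96\right)}} = \frac{1}{\sqrt{\left(\frac{1}{4} + \frac{625}{36}\right) + 66}} = \frac{1}{\sqrt{\frac{317}{18} + 66}} = \frac{1}{\sqrt{\frac{1505}{18}}} = \frac{1}{\frac{1}{6} \sqrt{3010}} = \frac{3 \sqrt{3010}}{1505}$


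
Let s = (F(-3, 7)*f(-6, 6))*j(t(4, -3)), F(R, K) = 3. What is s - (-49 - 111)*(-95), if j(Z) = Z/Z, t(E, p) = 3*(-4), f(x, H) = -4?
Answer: -15212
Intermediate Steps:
t(E, p) = -12
j(Z) = 1
s = -12 (s = (3*(-4))*1 = -12*1 = -12)
s - (-49 - 111)*(-95) = -12 - (-49 - 111)*(-95) = -12 - (-160)*(-95) = -12 - 1*15200 = -12 - 15200 = -15212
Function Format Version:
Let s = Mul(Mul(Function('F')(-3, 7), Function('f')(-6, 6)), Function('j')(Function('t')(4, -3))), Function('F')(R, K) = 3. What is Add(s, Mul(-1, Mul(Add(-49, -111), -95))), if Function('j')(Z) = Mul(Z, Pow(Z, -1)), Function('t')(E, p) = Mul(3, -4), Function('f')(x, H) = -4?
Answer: -15212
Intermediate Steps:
Function('t')(E, p) = -12
Function('j')(Z) = 1
s = -12 (s = Mul(Mul(3, -4), 1) = Mul(-12, 1) = -12)
Add(s, Mul(-1, Mul(Add(-49, -111), -95))) = Add(-12, Mul(-1, Mul(Add(-49, -111), -95))) = Add(-12, Mul(-1, Mul(-160, -95))) = Add(-12, Mul(-1, 15200)) = Add(-12, -15200) = -15212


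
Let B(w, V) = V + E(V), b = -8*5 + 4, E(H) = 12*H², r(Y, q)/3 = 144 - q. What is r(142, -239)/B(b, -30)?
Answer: 383/3590 ≈ 0.10669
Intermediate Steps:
r(Y, q) = 432 - 3*q (r(Y, q) = 3*(144 - q) = 432 - 3*q)
b = -36 (b = -40 + 4 = -36)
B(w, V) = V + 12*V²
r(142, -239)/B(b, -30) = (432 - 3*(-239))/((-30*(1 + 12*(-30)))) = (432 + 717)/((-30*(1 - 360))) = 1149/((-30*(-359))) = 1149/10770 = 1149*(1/10770) = 383/3590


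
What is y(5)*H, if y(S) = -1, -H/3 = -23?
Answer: -69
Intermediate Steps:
H = 69 (H = -3*(-23) = 69)
y(5)*H = -1*69 = -69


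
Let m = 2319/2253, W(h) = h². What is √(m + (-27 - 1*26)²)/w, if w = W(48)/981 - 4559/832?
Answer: -1269632*√8086017/213238189 ≈ -16.931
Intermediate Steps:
w = -283939/90688 (w = 48²/981 - 4559/832 = 2304*(1/981) - 4559*1/832 = 256/109 - 4559/832 = -283939/90688 ≈ -3.1309)
m = 773/751 (m = 2319*(1/2253) = 773/751 ≈ 1.0293)
√(m + (-27 - 1*26)²)/w = √(773/751 + (-27 - 1*26)²)/(-283939/90688) = √(773/751 + (-27 - 26)²)*(-90688/283939) = √(773/751 + (-53)²)*(-90688/283939) = √(773/751 + 2809)*(-90688/283939) = √(2110332/751)*(-90688/283939) = (14*√8086017/751)*(-90688/283939) = -1269632*√8086017/213238189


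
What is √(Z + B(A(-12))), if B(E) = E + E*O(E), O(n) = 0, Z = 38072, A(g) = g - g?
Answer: 2*√9518 ≈ 195.12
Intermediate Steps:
A(g) = 0
B(E) = E (B(E) = E + E*0 = E + 0 = E)
√(Z + B(A(-12))) = √(38072 + 0) = √38072 = 2*√9518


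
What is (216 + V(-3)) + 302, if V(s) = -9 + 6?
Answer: 515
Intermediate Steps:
V(s) = -3
(216 + V(-3)) + 302 = (216 - 3) + 302 = 213 + 302 = 515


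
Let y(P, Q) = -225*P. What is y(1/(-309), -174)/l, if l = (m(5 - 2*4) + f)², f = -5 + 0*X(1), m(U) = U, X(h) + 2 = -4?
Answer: 75/6592 ≈ 0.011377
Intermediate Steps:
X(h) = -6 (X(h) = -2 - 4 = -6)
f = -5 (f = -5 + 0*(-6) = -5 + 0 = -5)
l = 64 (l = ((5 - 2*4) - 5)² = ((5 - 8) - 5)² = (-3 - 5)² = (-8)² = 64)
y(1/(-309), -174)/l = -225/(-309)/64 = -225*(-1/309)*(1/64) = (75/103)*(1/64) = 75/6592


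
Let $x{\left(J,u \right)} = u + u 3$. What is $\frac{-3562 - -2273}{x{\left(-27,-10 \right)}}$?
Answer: $\frac{1289}{40} \approx 32.225$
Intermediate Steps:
$x{\left(J,u \right)} = 4 u$ ($x{\left(J,u \right)} = u + 3 u = 4 u$)
$\frac{-3562 - -2273}{x{\left(-27,-10 \right)}} = \frac{-3562 - -2273}{4 \left(-10\right)} = \frac{-3562 + 2273}{-40} = \left(-1289\right) \left(- \frac{1}{40}\right) = \frac{1289}{40}$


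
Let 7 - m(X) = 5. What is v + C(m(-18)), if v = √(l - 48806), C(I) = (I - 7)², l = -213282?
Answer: 25 + 362*I*√2 ≈ 25.0 + 511.95*I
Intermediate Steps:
m(X) = 2 (m(X) = 7 - 1*5 = 7 - 5 = 2)
C(I) = (-7 + I)²
v = 362*I*√2 (v = √(-213282 - 48806) = √(-262088) = 362*I*√2 ≈ 511.95*I)
v + C(m(-18)) = 362*I*√2 + (-7 + 2)² = 362*I*√2 + (-5)² = 362*I*√2 + 25 = 25 + 362*I*√2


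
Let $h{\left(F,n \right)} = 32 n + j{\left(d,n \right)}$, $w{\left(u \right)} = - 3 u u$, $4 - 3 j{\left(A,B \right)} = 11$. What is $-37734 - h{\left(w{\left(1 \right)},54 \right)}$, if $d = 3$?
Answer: $- \frac{118379}{3} \approx -39460.0$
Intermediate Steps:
$j{\left(A,B \right)} = - \frac{7}{3}$ ($j{\left(A,B \right)} = \frac{4}{3} - \frac{11}{3} = - \frac{7}{3}$)
$w{\left(u \right)} = - 3 u^{2}$
$h{\left(F,n \right)} = - \frac{7}{3} + 32 n$ ($h{\left(F,n \right)} = 32 n - \frac{7}{3} = - \frac{7}{3} + 32 n$)
$-37734 - h{\left(w{\left(1 \right)},54 \right)} = -37734 - \left(- \frac{7}{3} + 32 \cdot 54\right) = -37734 - \left(- \frac{7}{3} + 1728\right) = -37734 - \frac{5177}{3} = - \frac{118379}{3}$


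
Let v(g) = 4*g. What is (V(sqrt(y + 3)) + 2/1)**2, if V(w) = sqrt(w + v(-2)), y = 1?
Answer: (2 + I*sqrt(6))**2 ≈ -2.0 + 9.798*I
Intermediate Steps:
V(w) = sqrt(-8 + w) (V(w) = sqrt(w + 4*(-2)) = sqrt(w - 8) = sqrt(-8 + w))
(V(sqrt(y + 3)) + 2/1)**2 = (sqrt(-8 + sqrt(1 + 3)) + 2/1)**2 = (sqrt(-8 + sqrt(4)) + 2*1)**2 = (sqrt(-8 + 2) + 2)**2 = (sqrt(-6) + 2)**2 = (I*sqrt(6) + 2)**2 = (2 + I*sqrt(6))**2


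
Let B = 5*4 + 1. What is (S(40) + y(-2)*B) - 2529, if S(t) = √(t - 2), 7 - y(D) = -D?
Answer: -2424 + √38 ≈ -2417.8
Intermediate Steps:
y(D) = 7 + D (y(D) = 7 - (-1)*D = 7 + D)
S(t) = √(-2 + t)
B = 21 (B = 20 + 1 = 21)
(S(40) + y(-2)*B) - 2529 = (√(-2 + 40) + (7 - 2)*21) - 2529 = (√38 + 5*21) - 2529 = (√38 + 105) - 2529 = (105 + √38) - 2529 = -2424 + √38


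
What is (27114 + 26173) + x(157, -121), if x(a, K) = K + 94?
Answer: 53260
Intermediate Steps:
x(a, K) = 94 + K
(27114 + 26173) + x(157, -121) = (27114 + 26173) + (94 - 121) = 53287 - 27 = 53260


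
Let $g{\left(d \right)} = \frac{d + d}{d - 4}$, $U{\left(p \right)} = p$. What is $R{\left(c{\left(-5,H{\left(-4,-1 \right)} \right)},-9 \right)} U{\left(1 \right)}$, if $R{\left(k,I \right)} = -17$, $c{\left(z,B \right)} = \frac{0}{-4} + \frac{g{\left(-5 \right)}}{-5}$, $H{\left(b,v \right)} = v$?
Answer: $-17$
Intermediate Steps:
$g{\left(d \right)} = \frac{2 d}{-4 + d}$
$c{\left(z,B \right)} = - \frac{2}{9}$ ($c{\left(z,B \right)} = \frac{0}{-4} + \frac{2 \left(-5\right) \frac{1}{-4 - 5}}{-5} = 0 \left(- \frac{1}{4}\right) + 2 \left(-5\right) \frac{1}{-9} \left(- \frac{1}{5}\right) = 0 + 2 \left(-5\right) \left(- \frac{1}{9}\right) \left(- \frac{1}{5}\right) = 0 + \frac{10}{9} \left(- \frac{1}{5}\right) = 0 - \frac{2}{9} = - \frac{2}{9}$)
$R{\left(c{\left(-5,H{\left(-4,-1 \right)} \right)},-9 \right)} U{\left(1 \right)} = \left(-17\right) 1 = -17$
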